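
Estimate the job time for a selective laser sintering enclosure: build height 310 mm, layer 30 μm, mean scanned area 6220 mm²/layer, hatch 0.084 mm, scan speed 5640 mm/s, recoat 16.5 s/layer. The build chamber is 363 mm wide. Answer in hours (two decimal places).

85.05 hours

Number of layers: 310 / 0.03 → 10334 (rounded up).
Hatch length per layer = 6220 / 0.084 = 74047.6 mm.
Per-layer scan time = 74047.6 / 5640, so 13.129 s.
Per-layer time = 13.129 + 16.5 = 29.629 s.
Build time = 10334 × 29.629 = 306186.086 s = 85.05 hours.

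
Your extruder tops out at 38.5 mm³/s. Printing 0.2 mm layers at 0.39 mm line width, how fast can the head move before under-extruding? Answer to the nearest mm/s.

Bead cross-section = 0.2 × 0.39 = 0.078 mm².
Max speed = 38.5 / 0.078 = 493.59 ≈ 494 mm/s.

494 mm/s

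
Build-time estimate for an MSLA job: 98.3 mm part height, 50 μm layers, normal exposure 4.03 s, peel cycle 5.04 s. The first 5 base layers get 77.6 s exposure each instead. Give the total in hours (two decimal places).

Layers = ⌈98.3/0.05⌉ = 1966.
Burn-in layers: 5 × (77.6 + 5.04) → 413.2 s.
Remaining layers = 1961 × (4.03 + 5.04), so 17786.27 s.
Sum: 413.2 + 17786.27 = 18199.47 s → 5.06 hours.

5.06 hours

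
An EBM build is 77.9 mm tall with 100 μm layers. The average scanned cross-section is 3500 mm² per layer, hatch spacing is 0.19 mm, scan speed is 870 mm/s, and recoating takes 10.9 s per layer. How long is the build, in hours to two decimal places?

Layers = ⌈77.9/0.1⌉ = 779.
Scan path per layer = 3500 / 0.19 = 18421.1 mm.
Scan time per layer = 18421.1 / 870, so 21.1737 s.
Per-layer time = 21.1737 + 10.9 = 32.0737 s.
779 layers × 32.0737 s/layer = 24985.4123 s, i.e. 6.94 hours.

6.94 hours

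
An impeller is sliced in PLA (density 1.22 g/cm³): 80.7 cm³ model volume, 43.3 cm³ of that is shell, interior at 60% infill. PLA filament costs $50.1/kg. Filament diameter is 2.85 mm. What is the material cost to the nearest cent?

$4.02

Infill region = 80.7 − 43.3, so 37.4 cm³.
Infill deposited = 0.60 × 37.4, so 22.44 cm³.
Total extruded = 43.3 + 22.44 = 65.74 cm³.
Mass = 65.74 × 1.22 = 80.2028 g.
Cost = 80.2028 g / 1000 × $50.1/kg = $4.02.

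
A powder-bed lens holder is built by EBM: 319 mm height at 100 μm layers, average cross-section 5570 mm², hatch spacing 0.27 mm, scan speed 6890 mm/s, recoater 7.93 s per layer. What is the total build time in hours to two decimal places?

9.68 hours

Layers = ⌈319/0.1⌉ = 3190.
Scan path per layer = 5570 / 0.27 = 20629.6 mm.
Per-layer scan time: 20629.6 / 6890 → 2.9941 s.
Time per layer = 2.9941 + 7.93 = 10.9241 s.
Build time = 3190 × 10.9241 = 34847.879 s = 9.68 hours.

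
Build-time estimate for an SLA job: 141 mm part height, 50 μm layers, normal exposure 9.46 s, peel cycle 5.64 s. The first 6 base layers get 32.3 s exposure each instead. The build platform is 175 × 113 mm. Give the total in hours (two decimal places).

Layer count = ceil(141 / 0.05) = 2820.
Bottom layers = 6 × (32.3 + 5.64) = 227.64 s.
Regular layers = 2814 × (9.46 + 5.64), so 42491.4 s.
Sum: 227.64 + 42491.4 = 42719.04 s → 11.87 hours.

11.87 hours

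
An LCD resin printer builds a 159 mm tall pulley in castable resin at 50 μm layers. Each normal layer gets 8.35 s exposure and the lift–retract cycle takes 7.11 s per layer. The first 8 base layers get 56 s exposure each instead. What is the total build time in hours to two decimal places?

Layers = ⌈159/0.05⌉ = 3180.
Base layers = 8 × (56 + 7.11) = 504.88 s.
Remaining layers: 3172 × (8.35 + 7.11) → 49039.12 s.
Total = 504.88 + 49039.12 = 49544 s = 13.76 hours.

13.76 hours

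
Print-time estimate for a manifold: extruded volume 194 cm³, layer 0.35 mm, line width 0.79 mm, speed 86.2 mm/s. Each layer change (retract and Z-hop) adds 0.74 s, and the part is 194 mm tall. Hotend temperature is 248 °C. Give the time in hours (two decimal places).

Line area = 0.35 × 0.79 = 0.2765 mm².
Path length: 194000 mm³ / 0.2765 mm² → 701627.5 mm.
Extrusion time = 701627.5 / 86.2 = 8139.5 s.
Number of layers: 194 / 0.35 → 555 (rounded up).
Z-hop total: 555 × 0.74 → 410.7 s.
Total = 8139.5 + 410.7 = 8550.2 s = 2.38 hours.

2.38 hours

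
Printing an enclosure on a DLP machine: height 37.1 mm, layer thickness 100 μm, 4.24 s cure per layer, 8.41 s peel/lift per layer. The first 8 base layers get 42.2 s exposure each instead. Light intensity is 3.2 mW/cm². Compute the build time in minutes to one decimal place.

Layer count = ceil(37.1 / 0.1) = 371.
Base layers = 8 × (42.2 + 8.41) = 404.88 s.
Regular layers: 363 × (4.24 + 8.41) → 4591.95 s.
Sum: 404.88 + 4591.95 = 4996.83 s → 83.3 minutes.

83.3 minutes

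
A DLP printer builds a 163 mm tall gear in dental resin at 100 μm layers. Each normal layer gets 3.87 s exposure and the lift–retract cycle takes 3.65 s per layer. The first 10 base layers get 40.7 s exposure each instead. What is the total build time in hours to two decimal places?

Layers = ⌈163/0.1⌉ = 1630.
Burn-in layers = 10 × (40.7 + 3.65), so 443.5 s.
Remaining layers = 1620 × (3.87 + 3.65), so 12182.4 s.
Total = 443.5 + 12182.4 = 12625.9 s = 3.51 hours.

3.51 hours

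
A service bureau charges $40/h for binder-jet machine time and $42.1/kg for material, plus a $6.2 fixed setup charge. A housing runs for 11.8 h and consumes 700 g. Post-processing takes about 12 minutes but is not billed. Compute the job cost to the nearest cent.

Machine cost: 40 × 11.8 → $472.00.
Material charge: 42.1 × 700/1000 → $29.47.
Total = 472.00 + 29.47 + 6.2 = $507.67.

$507.67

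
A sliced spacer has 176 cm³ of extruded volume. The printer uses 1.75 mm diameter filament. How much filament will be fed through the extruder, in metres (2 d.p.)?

Cross-section of 1.75 mm filament: π·(1.75/2)² = 2.4053 mm².
Length = 176 cm³ / 2.4053 mm² = 176000 / 2.4053 = 73171.75 mm = 73.17 m.

73.17 m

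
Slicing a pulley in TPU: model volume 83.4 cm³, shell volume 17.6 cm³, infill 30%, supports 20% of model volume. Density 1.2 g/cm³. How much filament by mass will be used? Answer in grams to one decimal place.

64.8 g

Infill region = 83.4 − 17.6 = 65.8 cm³.
Deposited infill = 0.30 × 65.8 = 19.74 cm³.
Support = 0.20 × 83.4 = 16.68 cm³.
Deposited volume: 17.6 + 19.74 + 16.68 → 54.02 cm³.
Mass = 54.02 × 1.2 = 64.824 g.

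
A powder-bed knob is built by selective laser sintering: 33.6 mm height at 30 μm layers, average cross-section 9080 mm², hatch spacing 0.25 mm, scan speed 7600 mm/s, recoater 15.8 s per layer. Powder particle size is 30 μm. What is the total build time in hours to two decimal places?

6.40 hours

Number of layers: 33.6 / 0.03 → 1120 (rounded up).
Hatch length per layer: 9080 / 0.25 → 36320 mm.
Scan time per layer: 36320 / 7600 → 4.7789 s.
Per-layer time = 4.7789 + 15.8, so 20.5789 s.
Total: 1120 × 20.5789 s = 23048.368 s → 6.40 hours.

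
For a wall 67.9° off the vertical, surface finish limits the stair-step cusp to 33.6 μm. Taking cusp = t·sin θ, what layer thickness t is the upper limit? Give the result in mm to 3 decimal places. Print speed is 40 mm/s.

sin(67.9°) = 0.9265; t_max = 0.0336/0.9265 = 0.036 mm.

0.036 mm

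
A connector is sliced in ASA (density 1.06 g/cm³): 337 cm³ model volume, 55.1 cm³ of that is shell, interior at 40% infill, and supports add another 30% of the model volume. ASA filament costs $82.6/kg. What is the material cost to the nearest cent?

$23.55

Infill region = 337 − 55.1 = 281.9 cm³.
Infill volume: 0.40 × 281.9 → 112.76 cm³.
Support: 0.30 × 337 → 101.1 cm³.
Deposited volume = 55.1 + 112.76 + 101.1 = 268.96 cm³.
Mass: 268.96 × 1.06 → 285.0976 g.
Cost = 285.0976 g / 1000 × $82.6/kg = $23.55.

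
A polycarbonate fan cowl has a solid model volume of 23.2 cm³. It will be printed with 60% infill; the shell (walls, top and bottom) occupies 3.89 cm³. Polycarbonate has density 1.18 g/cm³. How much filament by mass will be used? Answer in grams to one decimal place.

18.3 g

Infill region: 23.2 − 3.89 → 19.31 cm³.
Infill deposited = 0.60 × 19.31, so 11.586 cm³.
Total printed volume = 3.89 + 11.586 = 15.476 cm³.
Mass = 15.476 × 1.18, so 18.26168 g.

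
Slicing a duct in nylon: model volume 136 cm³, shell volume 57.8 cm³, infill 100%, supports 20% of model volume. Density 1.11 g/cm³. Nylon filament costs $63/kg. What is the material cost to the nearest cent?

$11.41

Infill region: 136 − 57.8 → 78.2 cm³.
Infill volume = 1.00 × 78.2 = 78.2 cm³.
Support = 0.20 × 136 = 27.2 cm³.
Total printed volume = 57.8 + 78.2 + 27.2, so 163.2 cm³.
Mass: 163.2 × 1.11 → 181.152 g.
Cost = 181.152 g / 1000 × $63/kg = $11.41.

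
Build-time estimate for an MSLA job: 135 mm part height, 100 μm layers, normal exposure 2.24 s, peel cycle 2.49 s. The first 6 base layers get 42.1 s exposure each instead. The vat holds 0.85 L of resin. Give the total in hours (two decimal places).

Number of layers: 135 / 0.1 → 1350 (rounded up).
Burn-in layers = 6 × (42.1 + 2.49), so 267.54 s.
Remaining layers = 1344 × (2.24 + 2.49), so 6357.12 s.
Sum: 267.54 + 6357.12 = 6624.66 s → 1.84 hours.

1.84 hours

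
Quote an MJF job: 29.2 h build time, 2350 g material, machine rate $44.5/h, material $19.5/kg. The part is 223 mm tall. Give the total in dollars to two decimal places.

$1345.23

Time charge: 44.5 × 29.2 → $1299.40.
Feedstock cost = 19.5 × 2350/1000, so $45.825.
Total = 1299.40 + 45.825 = 1345.225 ≈ $1345.23.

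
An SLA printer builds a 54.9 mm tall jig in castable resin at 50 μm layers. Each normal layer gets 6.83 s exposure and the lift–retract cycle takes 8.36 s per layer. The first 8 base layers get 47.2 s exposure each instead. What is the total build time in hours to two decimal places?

Layers = ⌈54.9/0.05⌉ = 1098.
Base layers: 8 × (47.2 + 8.36) → 444.48 s.
Normal layers = 1090 × (6.83 + 8.36) = 16557.1 s.
Sum: 444.48 + 16557.1 = 17001.58 s → 4.72 hours.

4.72 hours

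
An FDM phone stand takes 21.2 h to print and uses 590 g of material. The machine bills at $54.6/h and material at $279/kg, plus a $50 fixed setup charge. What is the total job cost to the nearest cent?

Time charge: 54.6 × 21.2 → $1157.52.
Material cost: 279 × 590/1000 → $164.61.
Total = 1157.52 + 164.61 + 50 = $1372.13.

$1372.13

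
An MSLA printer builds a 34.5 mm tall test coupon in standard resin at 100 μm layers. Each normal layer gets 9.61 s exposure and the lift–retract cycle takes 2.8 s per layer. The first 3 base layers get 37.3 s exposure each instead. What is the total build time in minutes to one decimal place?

Layer count = ceil(34.5 / 0.1) = 345.
Bottom layers = 3 × (37.3 + 2.8), so 120.3 s.
Remaining layers = 342 × (9.61 + 2.8), so 4244.22 s.
Sum: 120.3 + 4244.22 = 4364.52 s → 72.7 minutes.

72.7 minutes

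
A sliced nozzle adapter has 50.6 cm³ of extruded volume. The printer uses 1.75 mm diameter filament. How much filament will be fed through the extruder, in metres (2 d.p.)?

21.04 m

Filament cross-section = π × (1.75/2)² = 2.4053 mm².
Length = 50.6 cm³ / 2.4053 mm² = 50600 / 2.4053 = 21036.88 mm = 21.04 m.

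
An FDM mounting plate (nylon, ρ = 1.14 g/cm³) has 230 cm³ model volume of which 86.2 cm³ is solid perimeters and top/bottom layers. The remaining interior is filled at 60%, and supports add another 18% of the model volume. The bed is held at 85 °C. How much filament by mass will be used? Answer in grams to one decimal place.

243.8 g

Infill region = 230 − 86.2 = 143.8 cm³.
Deposited infill = 0.60 × 143.8 = 86.28 cm³.
Support = 0.18 × 230, so 41.4 cm³.
Total extruded = 86.2 + 86.28 + 41.4, so 213.88 cm³.
Mass = 213.88 × 1.14, so 243.8232 g.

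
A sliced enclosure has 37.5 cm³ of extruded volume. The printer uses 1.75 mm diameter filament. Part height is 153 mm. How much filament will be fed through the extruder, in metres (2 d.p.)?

15.59 m

A = π r² = π × 0.875² = 2.4053 mm².
L = 37500 mm³ / 2.4053 mm² = 15590.57 mm, i.e. 15.59 m.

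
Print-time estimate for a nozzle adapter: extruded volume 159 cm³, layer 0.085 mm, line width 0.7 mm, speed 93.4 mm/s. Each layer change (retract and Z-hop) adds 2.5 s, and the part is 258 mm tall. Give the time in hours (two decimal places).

Line area = 0.085 × 0.7, so 0.0595 mm².
Total extruded path = 159000/0.0595 = 2672268.9 mm.
Time extruding = 2672268.9 / 93.4, so 28611 s.
Number of layers: 258 / 0.085 → 3036 (rounded up).
Non-print overhead: 3036 × 2.5 → 7590 s.
Altogether 28611 + 7590 = 36201 s, i.e. 10.06 hours.

10.06 hours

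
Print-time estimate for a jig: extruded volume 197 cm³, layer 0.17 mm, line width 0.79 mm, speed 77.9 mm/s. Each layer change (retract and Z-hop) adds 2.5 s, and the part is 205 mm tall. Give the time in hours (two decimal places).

6.07 hours

Extrusion cross-section = 0.17 × 0.79 = 0.1343 mm².
Total extruded path = 197000/0.1343 = 1466865.2 mm.
Time extruding = 1466865.2 / 77.9, so 18830.1 s.
Number of layers: 205 / 0.17 → 1206 (rounded up).
Non-print overhead = 1206 × 2.5, so 3015 s.
Altogether 18830.1 + 3015 = 21845.1 s, i.e. 6.07 hours.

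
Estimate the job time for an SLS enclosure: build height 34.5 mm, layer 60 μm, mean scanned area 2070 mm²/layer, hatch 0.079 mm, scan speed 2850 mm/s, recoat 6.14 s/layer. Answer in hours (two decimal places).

2.45 hours

Layers = ⌈34.5/0.06⌉ = 575.
Scan path per layer: 2070 / 0.079 → 26202.5 mm.
Per-layer scan time = 26202.5 / 2850, so 9.1939 s.
Time per layer = 9.1939 + 6.14, so 15.3339 s.
575 layers × 15.3339 s/layer = 8816.9925 s, i.e. 2.45 hours.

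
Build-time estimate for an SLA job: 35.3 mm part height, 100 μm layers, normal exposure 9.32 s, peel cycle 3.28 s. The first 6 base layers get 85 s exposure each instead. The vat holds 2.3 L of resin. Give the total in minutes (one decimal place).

81.7 minutes

Layers = ⌈35.3/0.1⌉ = 353.
Base layers = 6 × (85 + 3.28), so 529.68 s.
Regular layers = 347 × (9.32 + 3.28), so 4372.2 s.
Total = 529.68 + 4372.2 = 4901.88 s = 81.7 minutes.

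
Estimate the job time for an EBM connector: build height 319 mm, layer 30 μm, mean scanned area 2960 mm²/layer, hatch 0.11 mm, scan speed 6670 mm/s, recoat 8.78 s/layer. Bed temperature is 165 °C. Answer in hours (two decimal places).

Layer count = ceil(319 / 0.03) = 10634.
Hatch length per layer: 2960 / 0.11 → 26909.1 mm.
Beam time per layer: 26909.1 / 6670 → 4.0343 s.
Per-layer time = 4.0343 + 8.78 = 12.8143 s.
Total: 10634 × 12.8143 s = 136267.2662 s → 37.85 hours.

37.85 hours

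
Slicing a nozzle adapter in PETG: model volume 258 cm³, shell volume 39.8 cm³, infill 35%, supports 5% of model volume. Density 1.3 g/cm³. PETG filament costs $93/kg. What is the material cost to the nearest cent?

Interior volume = 258 − 39.8, so 218.2 cm³.
Deposited infill = 0.35 × 218.2 = 76.37 cm³.
Support: 0.05 × 258 → 12.9 cm³.
Total extruded = 39.8 + 76.37 + 12.9 = 129.07 cm³.
Mass = 129.07 × 1.3, so 167.791 g.
Cost = 167.791 g / 1000 × $93/kg = $15.60.

$15.60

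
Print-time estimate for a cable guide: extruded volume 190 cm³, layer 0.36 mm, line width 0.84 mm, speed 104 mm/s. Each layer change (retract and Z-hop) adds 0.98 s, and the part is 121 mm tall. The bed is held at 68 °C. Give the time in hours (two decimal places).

1.77 hours

Line area = 0.36 × 0.84, so 0.3024 mm².
Toolpath length = 190 cm³ / 0.3024 mm² = 190000 / 0.3024 = 628306.9 mm.
Print-move time = 628306.9 / 104 = 6041.4 s.
Layer count = ceil(121 / 0.36) = 337.
Non-print overhead = 337 × 0.98, so 330.26 s.
Altogether 6041.4 + 330.26 = 6371.66 s, i.e. 1.77 hours.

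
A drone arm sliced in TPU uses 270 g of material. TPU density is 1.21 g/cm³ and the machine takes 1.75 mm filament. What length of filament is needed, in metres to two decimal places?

Volume = 270 g / 1.21 g·cm⁻³ = 223.1405 cm³ = 223140.5 mm³.
A = π r² = π × 0.875² = 2.4053 mm².
L = V/A = 223140.5/2.4053 = 92770.34 mm → 92.77 m.

92.77 m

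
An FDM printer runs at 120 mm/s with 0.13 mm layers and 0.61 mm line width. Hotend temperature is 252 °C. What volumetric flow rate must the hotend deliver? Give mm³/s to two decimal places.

9.52

A = 0.13 × 0.61 = 0.0793 mm².
Q = v·A = 120 × 0.0793 = 9.52 mm³/s.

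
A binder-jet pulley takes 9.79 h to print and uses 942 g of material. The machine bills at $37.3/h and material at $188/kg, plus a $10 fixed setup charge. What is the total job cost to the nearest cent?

$552.26

Machine-time cost = 37.3 × 9.79, so $365.167.
Material charge = 188 × 942/1000 = $177.096.
Total = 365.167 + 177.096 + 10 = 552.263 ≈ $552.26.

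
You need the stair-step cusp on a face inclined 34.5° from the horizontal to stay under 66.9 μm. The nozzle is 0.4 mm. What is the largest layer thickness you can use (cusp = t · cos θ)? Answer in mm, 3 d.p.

t = h_c / cos θ = 0.0669 / 0.8241 = 0.081 mm.

0.081 mm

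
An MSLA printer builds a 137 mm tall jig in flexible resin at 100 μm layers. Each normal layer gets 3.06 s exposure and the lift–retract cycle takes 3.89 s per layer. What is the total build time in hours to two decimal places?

Layers = ⌈137/0.1⌉ = 1370.
Cycle time: 3.06 + 3.89 → 6.95 s.
Build time: 1370 × 6.95 s = 9521.5 s, i.e. 2.64 hours.

2.64 hours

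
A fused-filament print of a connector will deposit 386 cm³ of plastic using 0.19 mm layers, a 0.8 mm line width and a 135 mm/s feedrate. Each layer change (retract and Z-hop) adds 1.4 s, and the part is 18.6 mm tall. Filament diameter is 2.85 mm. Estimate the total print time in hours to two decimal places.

5.26 hours

Extrusion cross-section = 0.19 × 0.8, so 0.152 mm².
Total extruded path = 386000/0.152 = 2539473.7 mm.
Print-move time = 2539473.7 / 135 = 18810.9 s.
Layer count = ceil(18.6 / 0.19) = 98.
Z-hop total: 98 × 1.4 → 137.2 s.
Total = 18810.9 + 137.2 = 18948.1 s = 5.26 hours.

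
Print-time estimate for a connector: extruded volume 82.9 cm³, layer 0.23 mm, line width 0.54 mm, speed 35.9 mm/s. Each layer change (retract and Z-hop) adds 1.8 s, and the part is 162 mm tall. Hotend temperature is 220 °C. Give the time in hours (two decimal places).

Line area: 0.23 × 0.54 → 0.1242 mm².
Toolpath length = 82.9 cm³ / 0.1242 mm² = 82900 / 0.1242 = 667471.8 mm.
Extrusion time = 667471.8 / 35.9 = 18592.5 s.
Layers = ⌈162/0.23⌉ = 705.
Layer-change overhead: 705 × 1.8 → 1269 s.
Altogether 18592.5 + 1269 = 19861.5 s, i.e. 5.52 hours.

5.52 hours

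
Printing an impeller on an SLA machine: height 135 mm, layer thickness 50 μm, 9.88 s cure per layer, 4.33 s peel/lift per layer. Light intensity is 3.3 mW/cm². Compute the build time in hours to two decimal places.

10.66 hours

Layer count = ceil(135 / 0.05) = 2700.
Each layer takes = 9.88 + 4.33 = 14.21 s.
Total = 2700 × 14.21 = 38367 s = 10.66 hours.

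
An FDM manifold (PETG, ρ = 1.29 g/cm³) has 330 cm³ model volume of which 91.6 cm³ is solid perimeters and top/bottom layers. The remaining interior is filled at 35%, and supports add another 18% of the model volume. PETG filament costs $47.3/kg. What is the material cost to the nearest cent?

$14.30

Interior volume = 330 − 91.6, so 238.4 cm³.
Infill volume = 0.35 × 238.4, so 83.44 cm³.
Support = 0.18 × 330 = 59.4 cm³.
Deposited volume = 91.6 + 83.44 + 59.4 = 234.44 cm³.
Mass = 234.44 × 1.29, so 302.4276 g.
Cost = 302.4276 g / 1000 × $47.3/kg = $14.30.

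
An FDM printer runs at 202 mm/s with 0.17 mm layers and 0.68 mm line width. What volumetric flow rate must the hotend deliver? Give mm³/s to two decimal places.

23.35

Bead cross-section: 0.17 × 0.68 → 0.1156 mm².
Q = v·A = 202 × 0.1156 = 23.35 mm³/s.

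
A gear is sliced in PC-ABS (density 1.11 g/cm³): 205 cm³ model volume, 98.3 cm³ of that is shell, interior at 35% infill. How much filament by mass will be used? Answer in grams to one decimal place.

Infill region: 205 − 98.3 → 106.7 cm³.
Infill deposited: 0.35 × 106.7 → 37.345 cm³.
Total printed volume = 98.3 + 37.345, so 135.645 cm³.
Mass = 135.645 × 1.11, so 150.56595 g.

150.6 g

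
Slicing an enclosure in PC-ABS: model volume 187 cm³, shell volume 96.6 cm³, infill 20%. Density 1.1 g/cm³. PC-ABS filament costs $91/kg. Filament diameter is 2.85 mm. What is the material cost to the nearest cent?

Infill region = 187 − 96.6 = 90.4 cm³.
Infill volume = 0.20 × 90.4, so 18.08 cm³.
Total extruded = 96.6 + 18.08, so 114.68 cm³.
Mass = 114.68 × 1.1 = 126.148 g.
Cost = 126.148 g / 1000 × $91/kg = $11.48.

$11.48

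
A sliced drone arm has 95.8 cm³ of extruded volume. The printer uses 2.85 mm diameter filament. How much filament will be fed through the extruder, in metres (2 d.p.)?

15.02 m

Cross-section of 2.85 mm filament: π·(2.85/2)² = 6.3794 mm².
L = 95800 mm³ / 6.3794 mm² = 15017.09 mm, i.e. 15.02 m.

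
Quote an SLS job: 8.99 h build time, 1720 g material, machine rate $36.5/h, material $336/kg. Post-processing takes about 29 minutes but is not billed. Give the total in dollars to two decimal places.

$906.06

Machine cost = 36.5 × 8.99, so $328.135.
Material charge: 336 × 1720/1000 → $577.92.
Total = 328.135 + 577.92 = 906.055 ≈ $906.06.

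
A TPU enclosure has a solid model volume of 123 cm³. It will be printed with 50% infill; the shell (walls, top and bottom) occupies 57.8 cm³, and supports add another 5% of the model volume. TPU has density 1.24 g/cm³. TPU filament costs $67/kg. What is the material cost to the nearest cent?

$8.02

Infill region = 123 − 57.8 = 65.2 cm³.
Infill deposited = 0.50 × 65.2, so 32.6 cm³.
Support = 0.05 × 123, so 6.15 cm³.
Total extruded = 57.8 + 32.6 + 6.15, so 96.55 cm³.
Mass = 96.55 × 1.24, so 119.722 g.
At $67/kg: 119.722/1000 × 67 = $8.02.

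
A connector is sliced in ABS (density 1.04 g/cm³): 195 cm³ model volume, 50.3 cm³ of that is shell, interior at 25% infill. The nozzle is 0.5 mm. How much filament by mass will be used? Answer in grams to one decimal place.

Volume inside the shell = 195 − 50.3 = 144.7 cm³.
Infill deposited = 0.25 × 144.7 = 36.175 cm³.
Total extruded = 50.3 + 36.175, so 86.475 cm³.
Mass = 86.475 × 1.04 = 89.934 g.

89.9 g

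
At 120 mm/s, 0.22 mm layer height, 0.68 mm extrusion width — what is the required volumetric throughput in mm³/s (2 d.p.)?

17.95

Bead cross-section: 0.22 × 0.68 → 0.1496 mm².
Volumetric flow = 120 × 0.1496 = 17.95 mm³/s.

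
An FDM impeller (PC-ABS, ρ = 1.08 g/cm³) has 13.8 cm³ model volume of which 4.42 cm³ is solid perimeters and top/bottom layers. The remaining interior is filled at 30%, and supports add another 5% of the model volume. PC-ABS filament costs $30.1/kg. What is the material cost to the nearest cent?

$0.26

Volume inside the shell = 13.8 − 4.42 = 9.38 cm³.
Infill deposited: 0.30 × 9.38 → 2.814 cm³.
Support: 0.05 × 13.8 → 0.69 cm³.
Total printed volume = 4.42 + 2.814 + 0.69 = 7.924 cm³.
Mass: 7.924 × 1.08 → 8.55792 g.
Cost = 8.55792 g / 1000 × $30.1/kg = $0.26.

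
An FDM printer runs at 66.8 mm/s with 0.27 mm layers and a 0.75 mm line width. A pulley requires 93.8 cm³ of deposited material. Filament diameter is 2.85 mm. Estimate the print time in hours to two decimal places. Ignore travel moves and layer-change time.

Extrusion cross-section = 0.27 × 0.75, so 0.2025 mm².
Toolpath length = 93.8 cm³ / 0.2025 mm² = 93800 / 0.2025 = 463209.9 mm.
Extrusion time = 463209.9 / 66.8, so 6934.3 s.
That's 6934.3 s → 1.93 hours.

1.93 hours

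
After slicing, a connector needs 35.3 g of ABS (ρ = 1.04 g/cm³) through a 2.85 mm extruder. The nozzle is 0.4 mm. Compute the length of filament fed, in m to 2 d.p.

5.32 m

Volume = 35.3 g / 1.04 g·cm⁻³ = 33.9423 cm³ = 33942.3 mm³.
A = π r² = π × 1.425² = 6.3794 mm².
Length = 33942.3 / 6.3794 = 5320.61 mm = 5.32 m.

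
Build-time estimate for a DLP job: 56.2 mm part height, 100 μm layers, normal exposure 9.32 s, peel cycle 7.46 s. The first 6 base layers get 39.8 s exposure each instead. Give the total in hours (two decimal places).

Number of layers: 56.2 / 0.1 → 562 (rounded up).
Base layers = 6 × (39.8 + 7.46) = 283.56 s.
Regular layers = 556 × (9.32 + 7.46), so 9329.68 s.
Sum: 283.56 + 9329.68 = 9613.24 s → 2.67 hours.

2.67 hours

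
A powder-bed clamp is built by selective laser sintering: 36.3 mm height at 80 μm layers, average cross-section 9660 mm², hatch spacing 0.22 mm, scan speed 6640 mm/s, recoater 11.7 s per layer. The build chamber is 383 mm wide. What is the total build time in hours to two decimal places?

Layer count = ceil(36.3 / 0.08) = 454.
Hatch length per layer = 9660 / 0.22, so 43909.1 mm.
Scan time per layer: 43909.1 / 6640 → 6.6128 s.
Layer cycle = 6.6128 + 11.7 = 18.3128 s.
Total: 454 × 18.3128 s = 8314.0112 s → 2.31 hours.

2.31 hours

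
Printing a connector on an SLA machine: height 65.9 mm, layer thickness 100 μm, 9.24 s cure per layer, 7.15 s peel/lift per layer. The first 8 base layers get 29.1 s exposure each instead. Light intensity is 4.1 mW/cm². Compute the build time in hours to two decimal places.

3.04 hours

Layers = ⌈65.9/0.1⌉ = 659.
Base layers: 8 × (29.1 + 7.15) → 290 s.
Normal layers = 651 × (9.24 + 7.15) = 10669.89 s.
Total = 290 + 10669.89 = 10959.89 s = 3.04 hours.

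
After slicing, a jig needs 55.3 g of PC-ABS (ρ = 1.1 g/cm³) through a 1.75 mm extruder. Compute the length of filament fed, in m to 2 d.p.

Extruded volume: 55.3/1.1 = 50.2727 cm³ (50272.7 mm³).
Filament cross-section = π × (1.75/2)² = 2.4053 mm².
L = V/A = 50272.7/2.4053 = 20900.8 mm → 20.90 m.

20.90 m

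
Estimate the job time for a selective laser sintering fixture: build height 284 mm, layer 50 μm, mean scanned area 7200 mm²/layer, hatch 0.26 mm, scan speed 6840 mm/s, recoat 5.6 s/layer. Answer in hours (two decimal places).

15.22 hours

Layer count = ceil(284 / 0.05) = 5680.
Hatch length per layer = 7200 / 0.26, so 27692.3 mm.
Per-layer scan time: 27692.3 / 6840 → 4.0486 s.
Time per layer = 4.0486 + 5.6, so 9.6486 s.
5680 layers × 9.6486 s/layer = 54804.048 s, i.e. 15.22 hours.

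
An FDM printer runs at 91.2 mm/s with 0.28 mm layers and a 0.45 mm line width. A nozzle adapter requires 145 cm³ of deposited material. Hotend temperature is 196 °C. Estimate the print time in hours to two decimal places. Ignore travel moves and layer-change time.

3.51 hours

Bead cross-section = 0.28 × 0.45, so 0.126 mm².
Total extruded path = 145000/0.126 = 1150793.7 mm.
Extrusion time = 1150793.7 / 91.2 = 12618.4 s.
Converting: 12618.4 s = 3.51 hours.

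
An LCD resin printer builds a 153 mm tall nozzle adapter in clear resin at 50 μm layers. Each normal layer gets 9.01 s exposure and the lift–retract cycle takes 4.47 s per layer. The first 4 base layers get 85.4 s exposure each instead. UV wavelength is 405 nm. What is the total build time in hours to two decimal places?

11.54 hours

Layer count = ceil(153 / 0.05) = 3060.
Bottom layers = 4 × (85.4 + 4.47) = 359.48 s.
Normal layers = 3056 × (9.01 + 4.47) = 41194.88 s.
Total = 359.48 + 41194.88 = 41554.36 s = 11.54 hours.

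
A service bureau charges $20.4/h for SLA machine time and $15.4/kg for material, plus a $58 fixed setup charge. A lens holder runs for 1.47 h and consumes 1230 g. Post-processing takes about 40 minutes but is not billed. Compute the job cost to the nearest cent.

$106.93

Time charge: 20.4 × 1.47 → $29.988.
Material cost = 15.4 × 1230/1000, so $18.942.
Total = 29.988 + 18.942 + 58 = $106.93.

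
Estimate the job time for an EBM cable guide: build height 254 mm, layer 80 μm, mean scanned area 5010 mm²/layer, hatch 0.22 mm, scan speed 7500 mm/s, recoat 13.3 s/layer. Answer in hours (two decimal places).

14.41 hours

Layers = ⌈254/0.08⌉ = 3175.
Scan path per layer: 5010 / 0.22 → 22772.7 mm.
Per-layer scan time = 22772.7 / 7500 = 3.0364 s.
Time per layer: 3.0364 + 13.3 → 16.3364 s.
Total: 3175 × 16.3364 s = 51868.07 s → 14.41 hours.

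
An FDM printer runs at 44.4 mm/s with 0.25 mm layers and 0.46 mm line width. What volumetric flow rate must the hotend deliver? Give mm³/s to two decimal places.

5.11

Extrusion cross-section = 0.25 × 0.46, so 0.115 mm².
Q = v·A = 44.4 × 0.115 = 5.11 mm³/s.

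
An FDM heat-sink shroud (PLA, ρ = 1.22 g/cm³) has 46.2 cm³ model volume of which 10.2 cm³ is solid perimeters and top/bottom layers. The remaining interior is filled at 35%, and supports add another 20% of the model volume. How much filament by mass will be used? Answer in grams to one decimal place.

Interior volume: 46.2 − 10.2 → 36 cm³.
Deposited infill = 0.35 × 36 = 12.6 cm³.
Support = 0.20 × 46.2 = 9.24 cm³.
Deposited volume: 10.2 + 12.6 + 9.24 → 32.04 cm³.
Mass = 32.04 × 1.22, so 39.0888 g.

39.1 g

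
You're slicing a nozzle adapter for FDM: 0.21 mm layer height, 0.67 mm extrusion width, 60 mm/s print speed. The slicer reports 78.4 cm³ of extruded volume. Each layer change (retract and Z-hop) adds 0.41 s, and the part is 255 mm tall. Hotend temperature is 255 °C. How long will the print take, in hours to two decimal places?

2.72 hours

Extrusion cross-section = 0.21 × 0.67 = 0.1407 mm².
Toolpath length = 78.4 cm³ / 0.1407 mm² = 78400 / 0.1407 = 557213.9 mm.
Extrusion time = 557213.9 / 60, so 9286.9 s.
Layer count = ceil(255 / 0.21) = 1215.
Z-hop total = 1215 × 0.41 = 498.15 s.
Altogether 9286.9 + 498.15 = 9785.05 s, i.e. 2.72 hours.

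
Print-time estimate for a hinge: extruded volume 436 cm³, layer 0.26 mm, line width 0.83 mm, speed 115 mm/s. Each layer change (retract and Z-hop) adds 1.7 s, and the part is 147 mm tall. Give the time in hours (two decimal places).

Bead cross-section: 0.26 × 0.83 → 0.2158 mm².
Total extruded path = 436000/0.2158 = 2020389.2 mm.
Extrusion time = 2020389.2 / 115 = 17568.6 s.
Layers = ⌈147/0.26⌉ = 566.
Z-hop total: 566 × 1.7 → 962.2 s.
Altogether 17568.6 + 962.2 = 18530.8 s, i.e. 5.15 hours.

5.15 hours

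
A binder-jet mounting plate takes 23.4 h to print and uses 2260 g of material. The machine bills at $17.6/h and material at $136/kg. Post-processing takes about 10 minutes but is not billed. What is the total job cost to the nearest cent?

$719.20

Machine-time cost: 17.6 × 23.4 → $411.84.
Material charge = 136 × 2260/1000 = $307.36.
Job cost: 411.84 + 307.36 = $719.20.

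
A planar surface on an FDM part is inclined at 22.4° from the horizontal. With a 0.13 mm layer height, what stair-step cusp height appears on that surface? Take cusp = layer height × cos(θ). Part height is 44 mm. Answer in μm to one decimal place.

120.2 μm

cos(22.4°) = 0.9245, so cusp = 0.13 × 0.9245 = 0.120185 mm → 120.2 μm.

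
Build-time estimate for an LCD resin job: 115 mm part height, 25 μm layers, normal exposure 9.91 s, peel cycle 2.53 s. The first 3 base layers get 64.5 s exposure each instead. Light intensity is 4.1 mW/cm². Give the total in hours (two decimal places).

Layers = ⌈115/0.025⌉ = 4600.
Bottom layers = 3 × (64.5 + 2.53), so 201.09 s.
Regular layers = 4597 × (9.91 + 2.53) = 57186.68 s.
Sum: 201.09 + 57186.68 = 57387.77 s → 15.94 hours.

15.94 hours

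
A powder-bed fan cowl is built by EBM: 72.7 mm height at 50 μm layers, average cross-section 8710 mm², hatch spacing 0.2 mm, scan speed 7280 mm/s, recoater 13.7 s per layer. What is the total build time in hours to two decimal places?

7.95 hours

Layer count = ceil(72.7 / 0.05) = 1454.
Per-layer scan distance: 8710 / 0.2 → 43550 mm.
Per-layer scan time = 43550 / 7280, so 5.9821 s.
Time per layer: 5.9821 + 13.7 → 19.6821 s.
Build time = 1454 × 19.6821 = 28617.7734 s = 7.95 hours.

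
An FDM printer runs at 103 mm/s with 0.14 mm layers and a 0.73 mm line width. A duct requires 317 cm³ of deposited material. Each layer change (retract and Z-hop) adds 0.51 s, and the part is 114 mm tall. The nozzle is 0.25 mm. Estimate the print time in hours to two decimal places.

8.48 hours

Line area = 0.14 × 0.73 = 0.1022 mm².
Total extruded path = 317000/0.1022 = 3101761.3 mm.
Time extruding: 3101761.3 / 103 → 30114.2 s.
Layers = ⌈114/0.14⌉ = 815.
Layer-change overhead: 815 × 0.51 → 415.65 s.
Total = 30114.2 + 415.65 = 30529.85 s = 8.48 hours.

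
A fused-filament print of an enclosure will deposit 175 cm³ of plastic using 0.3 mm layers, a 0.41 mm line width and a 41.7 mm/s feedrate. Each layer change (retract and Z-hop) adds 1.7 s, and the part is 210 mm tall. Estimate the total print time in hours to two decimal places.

Line area = 0.3 × 0.41, so 0.123 mm².
Total extruded path = 175000/0.123 = 1422764.2 mm.
Print-move time: 1422764.2 / 41.7 → 34119 s.
Layers = ⌈210/0.3⌉ = 700.
Z-hop total: 700 × 1.7 → 1190 s.
Total = 34119 + 1190 = 35309 s = 9.81 hours.

9.81 hours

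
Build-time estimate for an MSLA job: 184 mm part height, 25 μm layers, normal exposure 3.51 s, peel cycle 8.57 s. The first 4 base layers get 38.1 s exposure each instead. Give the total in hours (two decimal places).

Layers = ⌈184/0.025⌉ = 7360.
Base layers = 4 × (38.1 + 8.57), so 186.68 s.
Normal layers: 7356 × (3.51 + 8.57) → 88860.48 s.
Sum: 186.68 + 88860.48 = 89047.16 s → 24.74 hours.

24.74 hours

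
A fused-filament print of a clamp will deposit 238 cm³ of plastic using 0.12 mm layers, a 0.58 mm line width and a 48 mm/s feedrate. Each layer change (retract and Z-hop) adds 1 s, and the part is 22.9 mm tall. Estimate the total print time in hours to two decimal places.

19.84 hours

Line area = 0.12 × 0.58, so 0.0696 mm².
Toolpath length = 238 cm³ / 0.0696 mm² = 238000 / 0.0696 = 3419540.2 mm.
Time extruding = 3419540.2 / 48 = 71240.4 s.
Number of layers: 22.9 / 0.12 → 191 (rounded up).
Non-print overhead: 191 × 1 → 191 s.
Altogether 71240.4 + 191 = 71431.4 s, i.e. 19.84 hours.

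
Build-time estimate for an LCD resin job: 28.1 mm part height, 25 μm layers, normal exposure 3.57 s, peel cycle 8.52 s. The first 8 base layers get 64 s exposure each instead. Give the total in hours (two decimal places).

3.91 hours

Layers = ⌈28.1/0.025⌉ = 1124.
Base layers = 8 × (64 + 8.52), so 580.16 s.
Remaining layers = 1116 × (3.57 + 8.52) = 13492.44 s.
Sum: 580.16 + 13492.44 = 14072.6 s → 3.91 hours.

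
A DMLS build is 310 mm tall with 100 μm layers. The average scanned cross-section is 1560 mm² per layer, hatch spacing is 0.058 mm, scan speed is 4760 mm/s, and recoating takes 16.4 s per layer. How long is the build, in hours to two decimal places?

Layers = ⌈310/0.1⌉ = 3100.
Scan path per layer = 1560 / 0.058, so 26896.6 mm.
Laser time per layer = 26896.6 / 4760 = 5.6505 s.
Per-layer time = 5.6505 + 16.4, so 22.0505 s.
3100 layers × 22.0505 s/layer = 68356.55 s, i.e. 18.99 hours.

18.99 hours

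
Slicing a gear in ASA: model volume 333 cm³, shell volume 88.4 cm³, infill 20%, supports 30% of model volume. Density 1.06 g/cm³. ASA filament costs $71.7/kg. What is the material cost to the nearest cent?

Volume inside the shell: 333 − 88.4 → 244.6 cm³.
Infill deposited = 0.20 × 244.6, so 48.92 cm³.
Support = 0.30 × 333, so 99.9 cm³.
Deposited volume: 88.4 + 48.92 + 99.9 → 237.22 cm³.
Mass: 237.22 × 1.06 → 251.4532 g.
At $71.7/kg: 251.4532/1000 × 71.7 = $18.03.

$18.03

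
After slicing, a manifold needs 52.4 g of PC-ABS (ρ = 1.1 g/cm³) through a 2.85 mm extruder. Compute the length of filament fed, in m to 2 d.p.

7.47 m

Extruded volume: 52.4/1.1 = 47.6364 cm³ (47636.4 mm³).
Cross-section of 2.85 mm filament: π·(2.85/2)² = 6.3794 mm².
L = V/A = 47636.4/6.3794 = 7467.22 mm → 7.47 m.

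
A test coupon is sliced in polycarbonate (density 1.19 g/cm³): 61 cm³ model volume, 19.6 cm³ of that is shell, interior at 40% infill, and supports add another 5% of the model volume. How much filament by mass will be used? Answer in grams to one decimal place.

Interior volume = 61 − 19.6 = 41.4 cm³.
Infill volume = 0.40 × 41.4 = 16.56 cm³.
Support: 0.05 × 61 → 3.05 cm³.
Total printed volume = 19.6 + 16.56 + 3.05, so 39.21 cm³.
Mass = 39.21 × 1.19, so 46.6599 g.

46.7 g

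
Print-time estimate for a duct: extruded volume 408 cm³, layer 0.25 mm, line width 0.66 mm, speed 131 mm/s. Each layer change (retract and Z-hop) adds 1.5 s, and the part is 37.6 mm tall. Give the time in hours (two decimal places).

Line area = 0.25 × 0.66, so 0.165 mm².
Toolpath length = 408 cm³ / 0.165 mm² = 408000 / 0.165 = 2472727.3 mm.
Extrusion time: 2472727.3 / 131 → 18875.8 s.
Number of layers: 37.6 / 0.25 → 151 (rounded up).
Non-print overhead = 151 × 1.5, so 226.5 s.
Altogether 18875.8 + 226.5 = 19102.3 s, i.e. 5.31 hours.

5.31 hours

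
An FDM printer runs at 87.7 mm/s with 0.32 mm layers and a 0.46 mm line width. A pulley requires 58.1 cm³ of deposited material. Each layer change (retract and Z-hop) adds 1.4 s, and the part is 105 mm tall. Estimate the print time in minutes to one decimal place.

Line area: 0.32 × 0.46 → 0.1472 mm².
Total extruded path = 58100/0.1472 = 394701.1 mm.
Time extruding: 394701.1 / 87.7 → 4500.6 s.
Layers = ⌈105/0.32⌉ = 329.
Layer-change overhead = 329 × 1.4, so 460.6 s.
Total = 4500.6 + 460.6 = 4961.2 s = 82.7 minutes.

82.7 minutes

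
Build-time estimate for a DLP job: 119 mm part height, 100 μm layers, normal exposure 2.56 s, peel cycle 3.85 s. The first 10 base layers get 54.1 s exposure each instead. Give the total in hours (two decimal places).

2.26 hours

Number of layers: 119 / 0.1 → 1190 (rounded up).
Bottom layers = 10 × (54.1 + 3.85) = 579.5 s.
Regular layers: 1180 × (2.56 + 3.85) → 7563.8 s.
Total = 579.5 + 7563.8 = 8143.3 s = 2.26 hours.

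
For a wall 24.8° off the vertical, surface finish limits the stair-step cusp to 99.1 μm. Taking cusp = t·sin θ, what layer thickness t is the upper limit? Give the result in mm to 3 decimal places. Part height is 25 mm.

t = h_c / sin θ = 0.0991 / 0.4195 = 0.236 mm.

0.236 mm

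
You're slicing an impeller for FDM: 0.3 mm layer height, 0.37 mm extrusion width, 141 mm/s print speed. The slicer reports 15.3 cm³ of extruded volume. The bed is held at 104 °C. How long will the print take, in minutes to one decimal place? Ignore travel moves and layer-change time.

16.3 minutes

Extrusion cross-section = 0.3 × 0.37, so 0.111 mm².
Toolpath length = 15.3 cm³ / 0.111 mm² = 15300 / 0.111 = 137837.8 mm.
Time extruding: 137837.8 / 141 → 977.6 s.
Converting: 977.6 s = 16.3 minutes.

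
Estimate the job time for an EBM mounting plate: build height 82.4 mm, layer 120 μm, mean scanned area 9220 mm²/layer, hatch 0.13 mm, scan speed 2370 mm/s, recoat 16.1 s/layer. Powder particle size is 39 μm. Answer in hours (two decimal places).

8.78 hours

Layer count = ceil(82.4 / 0.12) = 687.
Hatch length per layer = 9220 / 0.13, so 70923.1 mm.
Beam time per layer = 70923.1 / 2370, so 29.9254 s.
Time per layer: 29.9254 + 16.1 → 46.0254 s.
687 layers × 46.0254 s/layer = 31619.4498 s, i.e. 8.78 hours.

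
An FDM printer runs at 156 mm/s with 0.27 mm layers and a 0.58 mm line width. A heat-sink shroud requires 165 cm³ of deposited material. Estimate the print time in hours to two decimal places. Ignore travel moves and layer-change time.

1.88 hours

Extrusion cross-section: 0.27 × 0.58 → 0.1566 mm².
Total extruded path = 165000/0.1566 = 1053639.8 mm.
Print-move time = 1053639.8 / 156, so 6754.1 s.
Converting: 6754.1 s = 1.88 hours.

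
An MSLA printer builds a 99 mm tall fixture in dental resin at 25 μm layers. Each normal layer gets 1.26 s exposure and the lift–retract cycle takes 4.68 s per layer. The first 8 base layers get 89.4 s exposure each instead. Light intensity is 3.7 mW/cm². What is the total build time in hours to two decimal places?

Layers = ⌈99/0.025⌉ = 3960.
Burn-in layers: 8 × (89.4 + 4.68) → 752.64 s.
Normal layers = 3952 × (1.26 + 4.68) = 23474.88 s.
Total = 752.64 + 23474.88 = 24227.52 s = 6.73 hours.

6.73 hours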